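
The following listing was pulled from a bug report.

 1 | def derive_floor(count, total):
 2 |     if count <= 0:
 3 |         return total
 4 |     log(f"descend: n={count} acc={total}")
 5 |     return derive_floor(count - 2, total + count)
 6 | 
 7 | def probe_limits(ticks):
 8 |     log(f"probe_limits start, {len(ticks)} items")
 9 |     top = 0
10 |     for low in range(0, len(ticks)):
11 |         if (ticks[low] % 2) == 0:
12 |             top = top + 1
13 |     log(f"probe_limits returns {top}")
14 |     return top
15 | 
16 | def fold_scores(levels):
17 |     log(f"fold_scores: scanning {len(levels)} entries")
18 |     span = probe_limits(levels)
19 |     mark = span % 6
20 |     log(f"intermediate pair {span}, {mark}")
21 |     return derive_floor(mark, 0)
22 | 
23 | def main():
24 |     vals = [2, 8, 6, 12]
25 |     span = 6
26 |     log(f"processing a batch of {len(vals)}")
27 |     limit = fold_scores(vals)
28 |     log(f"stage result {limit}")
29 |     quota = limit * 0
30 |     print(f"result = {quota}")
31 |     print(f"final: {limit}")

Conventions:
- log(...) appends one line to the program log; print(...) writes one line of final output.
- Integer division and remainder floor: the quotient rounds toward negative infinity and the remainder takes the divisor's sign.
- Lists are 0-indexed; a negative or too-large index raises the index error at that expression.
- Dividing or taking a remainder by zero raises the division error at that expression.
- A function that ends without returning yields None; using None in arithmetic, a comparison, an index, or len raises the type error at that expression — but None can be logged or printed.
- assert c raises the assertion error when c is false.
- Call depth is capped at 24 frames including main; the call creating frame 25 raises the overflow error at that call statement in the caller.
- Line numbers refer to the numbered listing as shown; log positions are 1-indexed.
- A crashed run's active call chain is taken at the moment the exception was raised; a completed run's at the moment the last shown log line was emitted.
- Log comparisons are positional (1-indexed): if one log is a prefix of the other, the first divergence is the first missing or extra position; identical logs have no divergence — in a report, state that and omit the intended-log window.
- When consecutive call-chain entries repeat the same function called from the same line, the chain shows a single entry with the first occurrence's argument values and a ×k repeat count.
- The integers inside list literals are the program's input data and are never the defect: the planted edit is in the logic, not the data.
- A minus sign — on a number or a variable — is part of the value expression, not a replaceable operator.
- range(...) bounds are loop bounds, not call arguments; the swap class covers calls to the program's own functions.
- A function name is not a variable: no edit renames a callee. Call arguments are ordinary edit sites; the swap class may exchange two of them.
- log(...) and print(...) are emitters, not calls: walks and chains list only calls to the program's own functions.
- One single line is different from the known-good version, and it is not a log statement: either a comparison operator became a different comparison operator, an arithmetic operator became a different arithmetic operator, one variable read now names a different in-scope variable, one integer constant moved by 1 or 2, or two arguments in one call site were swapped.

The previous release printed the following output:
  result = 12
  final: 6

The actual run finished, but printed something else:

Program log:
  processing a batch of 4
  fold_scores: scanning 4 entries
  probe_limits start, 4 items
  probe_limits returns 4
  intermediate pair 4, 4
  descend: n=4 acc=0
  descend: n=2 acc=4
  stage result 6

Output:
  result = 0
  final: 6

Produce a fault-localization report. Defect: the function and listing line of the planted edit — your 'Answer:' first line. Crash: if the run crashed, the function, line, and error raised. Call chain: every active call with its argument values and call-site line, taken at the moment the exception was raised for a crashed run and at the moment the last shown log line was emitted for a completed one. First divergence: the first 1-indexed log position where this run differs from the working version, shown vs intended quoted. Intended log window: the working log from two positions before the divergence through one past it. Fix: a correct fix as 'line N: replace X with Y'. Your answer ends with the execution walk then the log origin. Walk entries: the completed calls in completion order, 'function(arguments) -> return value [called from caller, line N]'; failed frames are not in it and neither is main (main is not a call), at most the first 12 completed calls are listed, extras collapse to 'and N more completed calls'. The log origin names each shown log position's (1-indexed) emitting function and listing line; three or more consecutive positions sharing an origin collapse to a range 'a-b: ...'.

Answer: the defect is in main at line 29.
The tell: Nothing in the log betrays the bug — only the output does.
Call chain: main.
First divergence: none (the log streams are identical).
Execution walk:
  probe_limits([2, 8, 6, 12]) -> 4  [called from fold_scores, line 18]
  derive_floor(0, 6) -> 6  [called from derive_floor, line 5]
  derive_floor(2, 4) -> 6  [called from derive_floor, line 5]
  derive_floor(4, 0) -> 6  [called from fold_scores, line 21]
  fold_scores([2, 8, 6, 12]) -> 6  [called from main, line 27]
Log origins:
  1: from main, line 26
  2: from fold_scores, line 17
  3: from probe_limits, line 8
  4: from probe_limits, line 13
  5: from fold_scores, line 20
  6: from derive_floor, line 4
  7: from derive_floor, line 4
  8: from main, line 28
A correct fix: line 29: replace `0` with `2`.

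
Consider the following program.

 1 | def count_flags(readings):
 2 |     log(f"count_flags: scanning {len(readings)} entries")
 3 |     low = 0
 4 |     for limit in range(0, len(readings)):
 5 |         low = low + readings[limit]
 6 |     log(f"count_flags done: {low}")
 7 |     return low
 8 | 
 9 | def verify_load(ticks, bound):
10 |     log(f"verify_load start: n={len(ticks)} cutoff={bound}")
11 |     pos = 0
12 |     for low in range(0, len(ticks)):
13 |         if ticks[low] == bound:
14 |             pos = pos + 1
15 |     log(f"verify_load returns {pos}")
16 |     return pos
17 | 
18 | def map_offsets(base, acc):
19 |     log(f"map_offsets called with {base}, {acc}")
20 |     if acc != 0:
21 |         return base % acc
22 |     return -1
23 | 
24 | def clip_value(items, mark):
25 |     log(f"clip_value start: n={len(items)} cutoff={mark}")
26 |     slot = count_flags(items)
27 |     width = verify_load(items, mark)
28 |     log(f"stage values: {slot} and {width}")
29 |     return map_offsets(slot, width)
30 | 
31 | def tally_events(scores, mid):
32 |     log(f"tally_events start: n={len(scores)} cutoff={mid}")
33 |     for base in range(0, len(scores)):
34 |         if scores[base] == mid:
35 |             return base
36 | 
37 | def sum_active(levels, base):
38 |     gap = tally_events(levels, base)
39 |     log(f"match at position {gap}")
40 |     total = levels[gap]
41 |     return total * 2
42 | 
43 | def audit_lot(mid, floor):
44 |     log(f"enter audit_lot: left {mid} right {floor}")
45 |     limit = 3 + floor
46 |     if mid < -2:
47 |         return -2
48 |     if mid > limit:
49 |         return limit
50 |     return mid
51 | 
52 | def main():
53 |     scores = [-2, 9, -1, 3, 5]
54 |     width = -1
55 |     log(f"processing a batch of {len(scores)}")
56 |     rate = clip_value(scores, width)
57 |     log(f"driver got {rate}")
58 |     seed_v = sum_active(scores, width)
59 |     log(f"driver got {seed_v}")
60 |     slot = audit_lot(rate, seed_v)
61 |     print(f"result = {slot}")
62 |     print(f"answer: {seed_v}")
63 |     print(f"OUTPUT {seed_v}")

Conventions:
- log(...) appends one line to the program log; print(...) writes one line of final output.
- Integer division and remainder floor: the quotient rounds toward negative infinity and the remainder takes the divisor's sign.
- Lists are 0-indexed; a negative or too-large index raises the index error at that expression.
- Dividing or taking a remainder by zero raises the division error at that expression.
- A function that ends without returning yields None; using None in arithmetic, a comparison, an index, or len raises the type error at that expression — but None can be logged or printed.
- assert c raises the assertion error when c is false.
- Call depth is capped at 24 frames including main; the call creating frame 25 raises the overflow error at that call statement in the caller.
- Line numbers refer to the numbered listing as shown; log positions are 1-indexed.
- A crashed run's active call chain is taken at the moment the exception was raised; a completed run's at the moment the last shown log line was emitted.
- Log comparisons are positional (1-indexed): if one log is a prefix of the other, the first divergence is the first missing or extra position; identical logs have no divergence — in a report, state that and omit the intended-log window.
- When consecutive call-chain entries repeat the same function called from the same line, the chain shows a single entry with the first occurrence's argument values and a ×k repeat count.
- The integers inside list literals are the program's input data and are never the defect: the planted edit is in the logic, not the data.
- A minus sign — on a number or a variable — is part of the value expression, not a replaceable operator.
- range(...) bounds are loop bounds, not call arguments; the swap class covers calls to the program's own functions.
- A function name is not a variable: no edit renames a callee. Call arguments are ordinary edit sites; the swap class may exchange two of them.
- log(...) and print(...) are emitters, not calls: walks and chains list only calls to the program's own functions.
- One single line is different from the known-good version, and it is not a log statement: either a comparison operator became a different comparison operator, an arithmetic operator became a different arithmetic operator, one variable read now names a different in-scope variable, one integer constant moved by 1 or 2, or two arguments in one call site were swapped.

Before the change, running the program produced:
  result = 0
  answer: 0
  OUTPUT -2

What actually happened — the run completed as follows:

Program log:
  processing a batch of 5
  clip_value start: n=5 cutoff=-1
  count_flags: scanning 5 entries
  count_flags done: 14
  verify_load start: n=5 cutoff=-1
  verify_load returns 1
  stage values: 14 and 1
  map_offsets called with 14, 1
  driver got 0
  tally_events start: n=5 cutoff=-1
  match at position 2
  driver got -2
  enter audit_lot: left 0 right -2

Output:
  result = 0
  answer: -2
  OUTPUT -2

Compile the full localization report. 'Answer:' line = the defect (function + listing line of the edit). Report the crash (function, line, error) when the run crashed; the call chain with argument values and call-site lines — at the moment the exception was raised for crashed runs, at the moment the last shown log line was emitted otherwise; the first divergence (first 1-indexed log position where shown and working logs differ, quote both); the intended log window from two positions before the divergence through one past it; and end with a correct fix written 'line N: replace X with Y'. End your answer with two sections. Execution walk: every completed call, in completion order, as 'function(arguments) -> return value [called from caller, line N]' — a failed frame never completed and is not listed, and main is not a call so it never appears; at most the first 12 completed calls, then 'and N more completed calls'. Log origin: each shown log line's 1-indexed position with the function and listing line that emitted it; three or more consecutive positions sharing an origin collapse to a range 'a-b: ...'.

Answer: the defect is in main at line 62.
Key fact: Every logged value matches the working version; the printed result is what differs.
Call chain: main -> audit_lot(0, -2) (called at line 60).
First divergence: none (the log streams are identical).
Execution walk:
  count_flags([-2, 9, -1, 3, 5]) -> 14  [called from clip_value, line 26]
  verify_load([-2, 9, -1, 3, 5], -1) -> 1  [called from clip_value, line 27]
  map_offsets(14, 1) -> 0  [called from clip_value, line 29]
  clip_value([-2, 9, -1, 3, 5], -1) -> 0  [called from main, line 56]
  tally_events([-2, 9, -1, 3, 5], -1) -> 2  [called from sum_active, line 38]
  sum_active([-2, 9, -1, 3, 5], -1) -> -2  [called from main, line 58]
  audit_lot(0, -2) -> 0  [called from main, line 60]
Log origin:
  1 — main, line 55
  2 — clip_value, line 25
  3 — count_flags, line 2
  4 — count_flags, line 6
  5 — verify_load, line 10
  6 — verify_load, line 15
  7 — clip_value, line 28
  8 — map_offsets, line 19
  9 — main, line 57
  10 — tally_events, line 32
  11 — sum_active, line 39
  12 — main, line 59
  13 — audit_lot, line 44
A correct fix: line 62: replace `seed_v` with `rate`.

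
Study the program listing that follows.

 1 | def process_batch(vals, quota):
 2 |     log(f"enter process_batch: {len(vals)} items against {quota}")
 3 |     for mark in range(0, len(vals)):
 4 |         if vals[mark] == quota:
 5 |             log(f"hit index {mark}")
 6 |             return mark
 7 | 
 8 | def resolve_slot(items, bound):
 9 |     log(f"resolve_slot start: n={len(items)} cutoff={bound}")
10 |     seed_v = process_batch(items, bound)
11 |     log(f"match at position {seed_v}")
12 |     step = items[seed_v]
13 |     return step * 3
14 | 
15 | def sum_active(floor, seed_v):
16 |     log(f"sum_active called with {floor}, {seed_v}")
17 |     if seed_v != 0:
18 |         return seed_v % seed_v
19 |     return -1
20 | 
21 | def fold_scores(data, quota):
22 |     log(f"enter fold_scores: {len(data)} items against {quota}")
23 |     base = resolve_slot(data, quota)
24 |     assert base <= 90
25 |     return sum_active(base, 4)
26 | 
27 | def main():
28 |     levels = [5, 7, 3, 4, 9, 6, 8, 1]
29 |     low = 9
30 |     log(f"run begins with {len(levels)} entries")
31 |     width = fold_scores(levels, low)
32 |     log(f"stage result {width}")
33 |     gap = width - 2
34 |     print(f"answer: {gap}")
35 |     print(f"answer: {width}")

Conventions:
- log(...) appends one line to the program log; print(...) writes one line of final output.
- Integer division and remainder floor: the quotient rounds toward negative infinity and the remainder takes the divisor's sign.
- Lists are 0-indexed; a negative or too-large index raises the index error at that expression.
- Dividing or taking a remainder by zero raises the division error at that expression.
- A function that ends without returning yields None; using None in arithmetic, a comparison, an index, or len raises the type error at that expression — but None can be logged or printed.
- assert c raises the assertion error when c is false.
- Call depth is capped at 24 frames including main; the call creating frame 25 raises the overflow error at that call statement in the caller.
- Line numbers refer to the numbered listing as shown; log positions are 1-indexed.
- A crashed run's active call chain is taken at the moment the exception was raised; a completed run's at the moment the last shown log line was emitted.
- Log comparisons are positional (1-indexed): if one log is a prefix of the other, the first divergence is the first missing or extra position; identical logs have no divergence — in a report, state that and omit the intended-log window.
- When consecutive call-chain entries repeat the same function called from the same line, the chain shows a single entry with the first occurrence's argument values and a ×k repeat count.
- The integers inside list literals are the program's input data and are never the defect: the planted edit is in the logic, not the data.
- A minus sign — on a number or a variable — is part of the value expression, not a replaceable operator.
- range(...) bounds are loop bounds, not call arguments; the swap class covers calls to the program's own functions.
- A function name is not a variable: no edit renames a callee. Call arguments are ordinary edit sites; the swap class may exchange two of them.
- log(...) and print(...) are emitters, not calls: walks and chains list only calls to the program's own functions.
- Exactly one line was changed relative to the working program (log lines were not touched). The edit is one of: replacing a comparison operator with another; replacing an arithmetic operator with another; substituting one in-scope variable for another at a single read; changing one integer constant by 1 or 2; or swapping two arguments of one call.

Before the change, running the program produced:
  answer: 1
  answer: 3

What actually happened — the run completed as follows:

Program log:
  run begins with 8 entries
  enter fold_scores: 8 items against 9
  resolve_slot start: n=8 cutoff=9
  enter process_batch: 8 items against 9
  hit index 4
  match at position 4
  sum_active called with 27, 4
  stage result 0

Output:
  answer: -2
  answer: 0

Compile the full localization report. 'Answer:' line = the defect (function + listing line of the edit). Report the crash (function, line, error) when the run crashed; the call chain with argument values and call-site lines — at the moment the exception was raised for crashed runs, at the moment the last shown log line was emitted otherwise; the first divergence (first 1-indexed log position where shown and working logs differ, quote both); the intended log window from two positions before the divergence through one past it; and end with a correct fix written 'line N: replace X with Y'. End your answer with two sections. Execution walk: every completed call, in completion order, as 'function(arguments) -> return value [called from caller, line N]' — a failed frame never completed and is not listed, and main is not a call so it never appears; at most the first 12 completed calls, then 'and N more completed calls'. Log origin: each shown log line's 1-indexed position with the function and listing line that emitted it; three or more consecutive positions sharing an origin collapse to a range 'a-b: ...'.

Answer: the defect is in sum_active at line 18.
Key fact: Log line 8 is where behavior first shows: 'stage result 0' appears instead of 'stage result 3'.
Call chain: main.
First divergence: position 8 — shown 'stage result 0', intended 'stage result 3'.
Intended log window:
  6: match at position 4
  7: sum_active called with 27, 4
  8: stage result 3
Execution walk:
  process_batch([5, 7, 3, 4, 9, 6, 8, 1], 9) -> 4  [called from resolve_slot, line 10]
  resolve_slot([5, 7, 3, 4, 9, 6, 8, 1], 9) -> 27  [called from fold_scores, line 23]
  sum_active(27, 4) -> 0  [called from fold_scores, line 25]
  fold_scores([5, 7, 3, 4, 9, 6, 8, 1], 9) -> 0  [called from main, line 31]
Log line origins:
  1: logged in main at line 30
  2: logged in fold_scores at line 22
  3: logged in resolve_slot at line 9
  4: logged in process_batch at line 2
  5: logged in process_batch at line 5
  6: logged in resolve_slot at line 11
  7: logged in sum_active at line 16
  8: logged in main at line 32
A correct fix: line 18: replace `seed_v % seed_v` with `floor % seed_v`.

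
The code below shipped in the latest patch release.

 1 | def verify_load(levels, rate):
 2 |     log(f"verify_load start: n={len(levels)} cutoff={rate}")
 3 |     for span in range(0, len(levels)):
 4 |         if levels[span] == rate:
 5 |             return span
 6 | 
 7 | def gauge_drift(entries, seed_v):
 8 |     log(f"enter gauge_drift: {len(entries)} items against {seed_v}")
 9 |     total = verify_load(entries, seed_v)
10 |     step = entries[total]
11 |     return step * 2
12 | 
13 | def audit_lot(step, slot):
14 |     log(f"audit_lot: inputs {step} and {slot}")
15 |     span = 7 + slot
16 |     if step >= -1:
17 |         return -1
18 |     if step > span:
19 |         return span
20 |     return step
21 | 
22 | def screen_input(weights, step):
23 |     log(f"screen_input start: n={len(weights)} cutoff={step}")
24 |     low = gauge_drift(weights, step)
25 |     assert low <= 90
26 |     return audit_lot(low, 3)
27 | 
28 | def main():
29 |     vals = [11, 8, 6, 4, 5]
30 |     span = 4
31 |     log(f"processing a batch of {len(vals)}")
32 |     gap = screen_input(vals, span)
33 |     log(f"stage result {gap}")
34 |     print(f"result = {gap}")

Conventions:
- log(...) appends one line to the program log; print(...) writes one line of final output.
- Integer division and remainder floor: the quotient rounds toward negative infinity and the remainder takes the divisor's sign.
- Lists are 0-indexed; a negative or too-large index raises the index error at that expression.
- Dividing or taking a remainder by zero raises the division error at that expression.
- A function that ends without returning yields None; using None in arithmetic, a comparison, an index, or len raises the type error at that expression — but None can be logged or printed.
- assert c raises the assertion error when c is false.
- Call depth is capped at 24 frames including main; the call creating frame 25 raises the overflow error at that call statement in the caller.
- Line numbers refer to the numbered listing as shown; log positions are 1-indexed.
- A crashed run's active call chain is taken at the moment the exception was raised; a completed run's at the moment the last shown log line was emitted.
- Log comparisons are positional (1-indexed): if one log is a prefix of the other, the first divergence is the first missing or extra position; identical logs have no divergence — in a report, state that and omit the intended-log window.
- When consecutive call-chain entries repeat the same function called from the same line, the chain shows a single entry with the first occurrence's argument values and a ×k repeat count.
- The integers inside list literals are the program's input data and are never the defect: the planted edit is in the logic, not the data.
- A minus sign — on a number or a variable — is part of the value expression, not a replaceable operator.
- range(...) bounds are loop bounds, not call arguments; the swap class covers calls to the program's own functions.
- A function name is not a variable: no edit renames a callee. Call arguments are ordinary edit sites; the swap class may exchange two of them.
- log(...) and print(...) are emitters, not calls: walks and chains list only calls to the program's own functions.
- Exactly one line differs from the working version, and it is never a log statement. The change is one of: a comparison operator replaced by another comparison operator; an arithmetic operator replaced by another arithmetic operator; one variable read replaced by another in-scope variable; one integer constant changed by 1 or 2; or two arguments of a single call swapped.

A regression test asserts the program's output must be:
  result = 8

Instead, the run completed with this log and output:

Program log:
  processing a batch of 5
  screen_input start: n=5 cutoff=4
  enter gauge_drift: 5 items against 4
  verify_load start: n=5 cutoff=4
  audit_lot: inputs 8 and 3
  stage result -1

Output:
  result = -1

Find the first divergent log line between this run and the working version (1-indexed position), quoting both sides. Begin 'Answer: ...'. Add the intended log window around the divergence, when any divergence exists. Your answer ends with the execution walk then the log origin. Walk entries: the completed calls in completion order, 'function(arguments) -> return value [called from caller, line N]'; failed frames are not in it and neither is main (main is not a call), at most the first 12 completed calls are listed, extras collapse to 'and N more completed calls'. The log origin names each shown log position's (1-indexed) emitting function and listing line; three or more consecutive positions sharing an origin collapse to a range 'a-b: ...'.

Answer: position 6 — shown 'stage result -1', intended 'stage result 8'.
Intended log window:
  4: verify_load start: n=5 cutoff=4
  5: audit_lot: inputs 8 and 3
  6: stage result 8
Execution walk:
  verify_load([11, 8, 6, 4, 5], 4) -> 3  [called from gauge_drift, line 9]
  gauge_drift([11, 8, 6, 4, 5], 4) -> 8  [called from screen_input, line 24]
  audit_lot(8, 3) -> -1  [called from screen_input, line 26]
  screen_input([11, 8, 6, 4, 5], 4) -> -1  [called from main, line 32]
Origin of each log line:
  1: emitted by main (line 31)
  2: emitted by screen_input (line 23)
  3: emitted by gauge_drift (line 8)
  4: emitted by verify_load (line 2)
  5: emitted by audit_lot (line 14)
  6: emitted by main (line 33)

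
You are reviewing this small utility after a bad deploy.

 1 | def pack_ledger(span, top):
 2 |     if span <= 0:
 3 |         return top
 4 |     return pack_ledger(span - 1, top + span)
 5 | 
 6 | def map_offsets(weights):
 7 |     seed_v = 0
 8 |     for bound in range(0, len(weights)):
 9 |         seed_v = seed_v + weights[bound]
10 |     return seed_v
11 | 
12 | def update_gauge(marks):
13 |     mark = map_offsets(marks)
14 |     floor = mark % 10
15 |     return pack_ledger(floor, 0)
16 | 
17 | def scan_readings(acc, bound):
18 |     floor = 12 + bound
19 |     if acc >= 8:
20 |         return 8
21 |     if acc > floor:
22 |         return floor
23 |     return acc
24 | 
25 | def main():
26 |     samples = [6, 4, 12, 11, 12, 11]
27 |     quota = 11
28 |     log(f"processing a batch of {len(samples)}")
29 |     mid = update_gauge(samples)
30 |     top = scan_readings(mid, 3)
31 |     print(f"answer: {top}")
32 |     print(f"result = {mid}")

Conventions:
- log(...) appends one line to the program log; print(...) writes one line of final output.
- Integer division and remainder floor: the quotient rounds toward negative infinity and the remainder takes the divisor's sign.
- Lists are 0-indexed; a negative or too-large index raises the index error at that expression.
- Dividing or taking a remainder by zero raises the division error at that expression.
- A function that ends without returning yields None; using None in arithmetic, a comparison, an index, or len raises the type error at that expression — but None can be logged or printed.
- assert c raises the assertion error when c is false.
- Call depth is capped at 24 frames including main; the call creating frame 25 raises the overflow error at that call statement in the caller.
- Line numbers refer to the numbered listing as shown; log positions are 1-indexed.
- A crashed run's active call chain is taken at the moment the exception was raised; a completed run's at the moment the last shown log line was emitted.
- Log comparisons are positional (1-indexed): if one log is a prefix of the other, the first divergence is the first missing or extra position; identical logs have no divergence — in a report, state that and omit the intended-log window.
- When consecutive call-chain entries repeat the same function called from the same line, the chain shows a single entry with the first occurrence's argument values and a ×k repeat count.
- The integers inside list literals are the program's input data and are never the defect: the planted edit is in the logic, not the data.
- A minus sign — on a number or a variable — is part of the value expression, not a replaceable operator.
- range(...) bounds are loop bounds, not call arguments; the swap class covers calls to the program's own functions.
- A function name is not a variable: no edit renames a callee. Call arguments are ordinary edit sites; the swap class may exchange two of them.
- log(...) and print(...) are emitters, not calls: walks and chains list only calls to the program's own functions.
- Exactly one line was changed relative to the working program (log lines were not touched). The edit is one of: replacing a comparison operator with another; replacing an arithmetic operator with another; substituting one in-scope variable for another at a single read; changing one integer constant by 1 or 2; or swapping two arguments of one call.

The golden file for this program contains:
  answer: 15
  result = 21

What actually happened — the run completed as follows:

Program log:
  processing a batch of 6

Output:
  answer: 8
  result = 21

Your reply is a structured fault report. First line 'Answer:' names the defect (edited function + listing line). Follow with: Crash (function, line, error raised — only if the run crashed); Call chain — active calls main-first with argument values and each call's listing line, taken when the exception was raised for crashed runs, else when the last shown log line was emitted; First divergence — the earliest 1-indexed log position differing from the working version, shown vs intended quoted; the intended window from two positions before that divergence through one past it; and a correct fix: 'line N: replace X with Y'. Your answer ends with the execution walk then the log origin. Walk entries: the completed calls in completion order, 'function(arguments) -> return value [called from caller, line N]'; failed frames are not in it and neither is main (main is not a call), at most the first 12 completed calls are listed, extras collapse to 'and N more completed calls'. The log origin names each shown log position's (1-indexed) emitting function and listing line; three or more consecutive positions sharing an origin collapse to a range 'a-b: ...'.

Answer: the defect is in scan_readings at line 19.
Core observation: The logs agree in full; only the final output differs.
Call chain: main.
First divergence: none — the logs agree in full.
Execution walk:
  map_offsets([6, 4, 12, 11, 12, 11]) -> 56  [called from update_gauge, line 13]
  pack_ledger(0, 21) -> 21  [called from pack_ledger, line 4]
  pack_ledger(1, 20) -> 21  [called from pack_ledger, line 4]
  pack_ledger(2, 18) -> 21  [called from pack_ledger, line 4]
  pack_ledger(3, 15) -> 21  [called from pack_ledger, line 4]
  pack_ledger(4, 11) -> 21  [called from pack_ledger, line 4]
  pack_ledger(5, 6) -> 21  [called from pack_ledger, line 4]
  pack_ledger(6, 0) -> 21  [called from update_gauge, line 15]
  update_gauge([6, 4, 12, 11, 12, 11]) -> 21  [called from main, line 29]
  scan_readings(21, 3) -> 8  [called from main, line 30]
Log origin:
  1: logged in main at line 28
A correct fix: line 19: replace `>=` with `<`.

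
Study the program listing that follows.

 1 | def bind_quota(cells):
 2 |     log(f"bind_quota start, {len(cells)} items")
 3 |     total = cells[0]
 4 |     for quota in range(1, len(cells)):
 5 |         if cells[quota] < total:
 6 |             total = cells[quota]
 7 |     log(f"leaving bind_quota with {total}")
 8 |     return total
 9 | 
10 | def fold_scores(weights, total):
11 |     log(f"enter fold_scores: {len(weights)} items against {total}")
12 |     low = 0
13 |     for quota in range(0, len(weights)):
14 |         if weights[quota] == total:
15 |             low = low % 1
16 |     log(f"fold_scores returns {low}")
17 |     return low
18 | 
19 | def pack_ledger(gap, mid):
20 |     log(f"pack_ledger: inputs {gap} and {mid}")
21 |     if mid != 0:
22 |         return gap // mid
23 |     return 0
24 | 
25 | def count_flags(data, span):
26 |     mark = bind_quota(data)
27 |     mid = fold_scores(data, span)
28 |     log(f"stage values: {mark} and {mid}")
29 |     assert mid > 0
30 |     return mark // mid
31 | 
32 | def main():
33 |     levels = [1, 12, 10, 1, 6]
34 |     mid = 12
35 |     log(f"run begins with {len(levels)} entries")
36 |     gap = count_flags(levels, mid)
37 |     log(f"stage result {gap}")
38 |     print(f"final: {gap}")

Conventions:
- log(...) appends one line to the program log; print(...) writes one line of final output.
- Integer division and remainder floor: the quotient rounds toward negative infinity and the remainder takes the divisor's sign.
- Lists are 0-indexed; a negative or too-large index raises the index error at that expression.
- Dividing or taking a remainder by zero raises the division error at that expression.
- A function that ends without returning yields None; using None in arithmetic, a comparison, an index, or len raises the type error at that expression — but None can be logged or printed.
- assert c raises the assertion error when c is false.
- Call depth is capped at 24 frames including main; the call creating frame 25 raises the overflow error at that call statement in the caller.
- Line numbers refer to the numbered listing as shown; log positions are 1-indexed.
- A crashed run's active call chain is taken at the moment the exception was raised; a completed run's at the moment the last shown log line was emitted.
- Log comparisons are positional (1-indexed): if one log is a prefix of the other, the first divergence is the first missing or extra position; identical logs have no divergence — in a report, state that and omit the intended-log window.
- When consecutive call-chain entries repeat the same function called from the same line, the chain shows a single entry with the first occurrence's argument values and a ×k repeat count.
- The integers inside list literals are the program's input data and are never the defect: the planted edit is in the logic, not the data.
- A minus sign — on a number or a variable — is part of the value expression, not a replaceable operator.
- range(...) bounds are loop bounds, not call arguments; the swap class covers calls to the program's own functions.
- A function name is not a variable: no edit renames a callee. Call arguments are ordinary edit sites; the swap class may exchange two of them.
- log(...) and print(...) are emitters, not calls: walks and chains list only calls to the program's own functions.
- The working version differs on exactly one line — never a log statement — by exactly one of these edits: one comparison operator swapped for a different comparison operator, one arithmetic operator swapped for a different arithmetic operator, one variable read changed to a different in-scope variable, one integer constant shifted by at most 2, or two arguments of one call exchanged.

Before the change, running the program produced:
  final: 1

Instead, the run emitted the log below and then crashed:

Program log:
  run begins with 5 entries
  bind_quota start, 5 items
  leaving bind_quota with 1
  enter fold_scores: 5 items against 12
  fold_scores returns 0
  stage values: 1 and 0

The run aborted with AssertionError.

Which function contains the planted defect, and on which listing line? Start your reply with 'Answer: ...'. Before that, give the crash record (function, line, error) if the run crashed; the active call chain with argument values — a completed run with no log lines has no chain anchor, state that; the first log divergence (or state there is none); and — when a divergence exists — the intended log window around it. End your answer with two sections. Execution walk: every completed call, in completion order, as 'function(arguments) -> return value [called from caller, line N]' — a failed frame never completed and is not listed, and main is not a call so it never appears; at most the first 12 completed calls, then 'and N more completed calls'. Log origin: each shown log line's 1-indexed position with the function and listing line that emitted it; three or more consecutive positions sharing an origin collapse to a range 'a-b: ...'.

Answer: the defect is in fold_scores at line 15.
Key observation: The log first diverges at position 5: the faulty run prints 'fold_scores returns 0' where the working version prints 'fold_scores returns 1'.
Crash: count_flags, line 29, AssertionError.
Call chain: main -> count_flags([1, 12, 10, 1, 6], 12) (called at line 36).
First divergence: position 5; shown 'fold_scores returns 0' vs intended 'fold_scores returns 1'.
Intended log window:
  3: leaving bind_quota with 1
  4: enter fold_scores: 5 items against 12
  5: fold_scores returns 1
  6: stage values: 1 and 1
Execution walk:
  bind_quota([1, 12, 10, 1, 6]) -> 1  [called from count_flags, line 26]
  fold_scores([1, 12, 10, 1, 6], 12) -> 0  [called from count_flags, line 27]
Log origin:
  1: emitted by main (line 35)
  2: emitted by bind_quota (line 2)
  3: emitted by bind_quota (line 7)
  4: emitted by fold_scores (line 11)
  5: emitted by fold_scores (line 16)
  6: emitted by count_flags (line 28)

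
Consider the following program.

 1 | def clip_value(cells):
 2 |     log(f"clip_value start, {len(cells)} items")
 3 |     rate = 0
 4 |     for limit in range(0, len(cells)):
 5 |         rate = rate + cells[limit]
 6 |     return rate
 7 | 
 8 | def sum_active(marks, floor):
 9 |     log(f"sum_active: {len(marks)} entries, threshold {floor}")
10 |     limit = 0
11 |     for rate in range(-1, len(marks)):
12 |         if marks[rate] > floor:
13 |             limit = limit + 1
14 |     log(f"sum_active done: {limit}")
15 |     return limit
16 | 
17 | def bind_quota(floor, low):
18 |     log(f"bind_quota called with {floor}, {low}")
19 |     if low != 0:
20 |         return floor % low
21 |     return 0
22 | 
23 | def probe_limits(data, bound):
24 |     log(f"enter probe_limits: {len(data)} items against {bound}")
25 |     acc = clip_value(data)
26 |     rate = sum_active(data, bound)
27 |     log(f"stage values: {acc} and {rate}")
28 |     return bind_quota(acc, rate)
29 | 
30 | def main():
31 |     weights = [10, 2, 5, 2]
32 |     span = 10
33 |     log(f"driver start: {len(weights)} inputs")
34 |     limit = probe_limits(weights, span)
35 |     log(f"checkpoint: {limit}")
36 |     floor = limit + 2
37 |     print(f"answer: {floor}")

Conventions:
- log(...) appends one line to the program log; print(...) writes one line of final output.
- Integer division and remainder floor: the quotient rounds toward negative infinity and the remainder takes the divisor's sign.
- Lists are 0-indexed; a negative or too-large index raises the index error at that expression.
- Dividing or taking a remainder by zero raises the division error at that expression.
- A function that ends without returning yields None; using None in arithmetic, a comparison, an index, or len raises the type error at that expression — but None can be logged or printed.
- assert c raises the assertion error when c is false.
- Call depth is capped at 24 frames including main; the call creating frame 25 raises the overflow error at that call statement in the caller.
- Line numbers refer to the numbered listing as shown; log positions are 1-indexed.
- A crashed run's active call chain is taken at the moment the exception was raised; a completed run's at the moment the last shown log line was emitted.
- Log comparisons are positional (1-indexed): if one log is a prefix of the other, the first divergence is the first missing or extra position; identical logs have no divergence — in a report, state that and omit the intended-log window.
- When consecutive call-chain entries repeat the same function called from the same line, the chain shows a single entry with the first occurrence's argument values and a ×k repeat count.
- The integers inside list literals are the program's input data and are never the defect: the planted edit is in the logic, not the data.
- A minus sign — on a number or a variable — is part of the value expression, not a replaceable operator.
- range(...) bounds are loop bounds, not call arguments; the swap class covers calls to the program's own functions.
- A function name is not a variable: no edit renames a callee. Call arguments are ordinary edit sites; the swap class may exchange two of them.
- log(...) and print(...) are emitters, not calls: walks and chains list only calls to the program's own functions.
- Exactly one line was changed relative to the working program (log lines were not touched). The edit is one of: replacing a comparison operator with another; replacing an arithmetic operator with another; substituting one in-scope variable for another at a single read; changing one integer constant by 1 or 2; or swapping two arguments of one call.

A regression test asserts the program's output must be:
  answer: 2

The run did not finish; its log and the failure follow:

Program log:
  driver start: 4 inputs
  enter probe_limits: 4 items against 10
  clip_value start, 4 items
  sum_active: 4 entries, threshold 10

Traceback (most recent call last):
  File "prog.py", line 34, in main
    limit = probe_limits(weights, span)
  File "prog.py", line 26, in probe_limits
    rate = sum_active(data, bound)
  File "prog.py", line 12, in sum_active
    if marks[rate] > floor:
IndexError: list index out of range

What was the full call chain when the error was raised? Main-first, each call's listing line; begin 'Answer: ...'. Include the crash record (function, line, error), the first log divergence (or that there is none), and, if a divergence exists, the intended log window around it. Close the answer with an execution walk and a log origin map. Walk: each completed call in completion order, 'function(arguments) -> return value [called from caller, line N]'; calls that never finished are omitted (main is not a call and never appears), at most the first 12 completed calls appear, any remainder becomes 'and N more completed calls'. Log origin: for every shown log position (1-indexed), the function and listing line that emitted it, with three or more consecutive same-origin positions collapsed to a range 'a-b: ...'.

Answer: main -> probe_limits (called at line 34) -> sum_active (called at line 26).
Key fact: After 4 matching log lines the faulty run goes silent, while the working version continues with 'sum_active done: 0'.
Crash: sum_active, line 12, IndexError.
First divergence: position 5 — the faulty run's log ends after 4 lines; the working version continues with 'sum_active done: 0'.
Intended log window:
  3: clip_value start, 4 items
  4: sum_active: 4 entries, threshold 10
  5: sum_active done: 0
  6: stage values: 19 and 0
Execution walk:
  clip_value([10, 2, 5, 2]) -> 19  [called from probe_limits, line 25]
Log origin:
  1: logged in main at line 33
  2: logged in probe_limits at line 24
  3: logged in clip_value at line 2
  4: logged in sum_active at line 9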